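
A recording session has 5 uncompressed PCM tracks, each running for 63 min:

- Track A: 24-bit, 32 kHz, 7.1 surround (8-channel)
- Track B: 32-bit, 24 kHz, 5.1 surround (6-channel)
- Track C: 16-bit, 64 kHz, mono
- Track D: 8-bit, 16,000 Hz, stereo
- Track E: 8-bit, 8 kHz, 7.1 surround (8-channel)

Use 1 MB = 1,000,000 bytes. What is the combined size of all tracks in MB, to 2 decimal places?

5927.04 MB

63 min = 3,780 s.
Track A: 32,000 × 3,780 × 3 × 8 = 2,903,040,000 bytes.
Track B: 24,000 × 3,780 × 4 × 6 = 2,177,280,000 bytes.
Track C: 64,000 × 3,780 × 2 × 1 = 483,840,000 bytes.
Track D: 16,000 × 3,780 × 1 × 2 = 120,960,000 bytes.
Track E: 8,000 × 3,780 × 1 × 8 = 241,920,000 bytes.
Total = 5,927,040,000 bytes = 5927.04 MB.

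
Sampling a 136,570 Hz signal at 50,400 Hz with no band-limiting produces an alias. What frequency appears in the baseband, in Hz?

14,630 Hz

Nyquist = 50,400/2 = 25,200 Hz; 136,570 Hz exceeds it.
Alias = |136,570 − 3×50,400| = |136,570 − 151,200| = 14,630 Hz.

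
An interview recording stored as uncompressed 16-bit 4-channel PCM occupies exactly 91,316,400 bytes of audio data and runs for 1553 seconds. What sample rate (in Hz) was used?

7,350 Hz

Bytes = sample_rate × seconds × bytes_per_sample × channels.
sample_rate = 91,316,400 / (1,553 × 2 × 4) = 91,316,400 / 12,424 = 7,350 Hz.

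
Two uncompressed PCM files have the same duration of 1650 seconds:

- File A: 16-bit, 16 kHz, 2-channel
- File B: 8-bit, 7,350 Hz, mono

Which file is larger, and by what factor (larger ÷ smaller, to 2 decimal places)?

File A, by a factor of 8.71

File A: 16,000 × 2 × 2 = 64,000 bytes/s.
File B: 7,350 × 1 × 1 = 7,350 bytes/s.
File A is larger; ratio = 105,600,000 / 12,127,500 = 8.71.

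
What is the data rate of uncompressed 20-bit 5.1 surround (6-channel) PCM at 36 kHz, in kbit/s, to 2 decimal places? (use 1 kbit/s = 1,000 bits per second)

Bit rate = 36,000 × 20 × 6 = 4,320,000 bits/s.
= 4320.00 kbit/s.

4320.00 kbit/s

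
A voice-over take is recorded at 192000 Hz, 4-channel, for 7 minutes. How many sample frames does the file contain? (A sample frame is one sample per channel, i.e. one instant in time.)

80,640,000 sample frames

7 minutes = 420 s.
192,000 samples/s × 420 s = 80,640,000 frames.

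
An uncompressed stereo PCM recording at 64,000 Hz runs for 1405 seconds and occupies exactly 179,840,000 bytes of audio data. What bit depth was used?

Bytes per sample = 179,840,000 / (64,000 × 1,405 × 2) = 179,840,000 / 179,840,000 = 1.
Bit depth = 1 × 8 = 8 bits.

8 bits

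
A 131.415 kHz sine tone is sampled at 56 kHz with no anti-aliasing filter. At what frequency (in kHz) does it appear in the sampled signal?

19.415 kHz

Nyquist = 56,000/2 = 28,000 Hz; 131,415 Hz exceeds it.
Alias = |131,415 − 2×56,000| = |131,415 − 112,000| = 19,415 Hz = 19.415 kHz.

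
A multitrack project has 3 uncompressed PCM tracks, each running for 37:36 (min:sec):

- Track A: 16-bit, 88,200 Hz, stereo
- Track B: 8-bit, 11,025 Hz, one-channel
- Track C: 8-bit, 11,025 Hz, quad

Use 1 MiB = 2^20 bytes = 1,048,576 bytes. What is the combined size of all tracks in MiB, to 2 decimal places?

877.65 MiB

37:36 (min:sec) = 2,256 s.
Track A: 88,200 × 2,256 × 2 × 2 = 795,916,800 bytes.
Track B: 11,025 × 2,256 × 1 × 1 = 24,872,400 bytes.
Track C: 11,025 × 2,256 × 1 × 4 = 99,489,600 bytes.
Total = 920,278,800 bytes = 877.65 MiB.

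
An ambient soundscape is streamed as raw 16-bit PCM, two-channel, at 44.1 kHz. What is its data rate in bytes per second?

Bit rate = 44,100 × 16 × 2 = 1,411,200 bits/s.
1,411,200 / 8 = 176,400 bytes/s.

176,400 bytes/s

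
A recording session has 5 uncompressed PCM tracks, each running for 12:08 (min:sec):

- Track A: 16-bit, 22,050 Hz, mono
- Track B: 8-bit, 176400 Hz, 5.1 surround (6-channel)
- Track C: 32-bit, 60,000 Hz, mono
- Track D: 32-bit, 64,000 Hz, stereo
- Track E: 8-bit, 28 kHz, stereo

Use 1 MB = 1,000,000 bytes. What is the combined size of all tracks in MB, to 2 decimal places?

12:08 (min:sec) = 728 s.
Track A: 22,050 × 728 × 2 × 1 = 32,104,800 bytes.
Track B: 176,400 × 728 × 1 × 6 = 770,515,200 bytes.
Track C: 60,000 × 728 × 4 × 1 = 174,720,000 bytes.
Track D: 64,000 × 728 × 4 × 2 = 372,736,000 bytes.
Track E: 28,000 × 728 × 1 × 2 = 40,768,000 bytes.
Total = 1,390,844,000 bytes = 1390.84 MB.

1390.84 MB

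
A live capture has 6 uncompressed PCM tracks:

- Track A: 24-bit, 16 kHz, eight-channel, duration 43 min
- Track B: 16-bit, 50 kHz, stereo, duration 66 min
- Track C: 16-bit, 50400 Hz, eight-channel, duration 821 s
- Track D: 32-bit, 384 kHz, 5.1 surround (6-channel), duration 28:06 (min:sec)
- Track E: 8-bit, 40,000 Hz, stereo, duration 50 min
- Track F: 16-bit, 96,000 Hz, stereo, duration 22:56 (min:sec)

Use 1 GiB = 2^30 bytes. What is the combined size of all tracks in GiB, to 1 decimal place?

17.5 GiB

Track A: 43 min = 2,580 s; 16,000 × 2,580 × 3 × 8 = 990,720,000 bytes.
Track B: 66 min = 3,960 s; 50,000 × 3,960 × 2 × 2 = 792,000,000 bytes.
Track C: 50,400 × 821 × 2 × 8 = 662,054,400 bytes.
Track D: 28:06 (min:sec) = 1,686 s; 384,000 × 1,686 × 4 × 6 = 15,538,176,000 bytes.
Track E: 50 min = 3,000 s; 40,000 × 3,000 × 1 × 2 = 240,000,000 bytes.
Track F: 22:56 (min:sec) = 1,376 s; 96,000 × 1,376 × 2 × 2 = 528,384,000 bytes.
Total = 18,751,334,400 bytes = 17.5 GiB.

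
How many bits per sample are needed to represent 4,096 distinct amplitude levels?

12 bits

log2(4,096) = 12.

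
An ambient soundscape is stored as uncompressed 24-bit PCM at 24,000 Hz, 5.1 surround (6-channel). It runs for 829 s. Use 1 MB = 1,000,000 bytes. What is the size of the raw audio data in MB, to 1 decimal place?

358.1 MB

Bytes = 24,000 samples/s × 829 s × 3 bytes/sample × 6 ch = 358,128,000 bytes.
358,128,000 / 1,000,000 = 358.1 MB.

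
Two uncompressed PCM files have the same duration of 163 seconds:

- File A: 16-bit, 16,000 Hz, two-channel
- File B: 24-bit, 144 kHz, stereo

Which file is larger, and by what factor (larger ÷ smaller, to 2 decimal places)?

File A: 16,000 × 2 × 2 = 64,000 bytes/s.
File B: 144,000 × 3 × 2 = 864,000 bytes/s.
File B is larger; ratio = 140,832,000 / 10,432,000 = 13.50.

File B, by a factor of 13.50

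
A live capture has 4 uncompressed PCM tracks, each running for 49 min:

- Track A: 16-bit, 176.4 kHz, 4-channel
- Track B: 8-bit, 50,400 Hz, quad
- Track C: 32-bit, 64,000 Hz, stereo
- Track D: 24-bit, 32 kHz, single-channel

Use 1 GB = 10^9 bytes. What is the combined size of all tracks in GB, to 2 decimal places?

49 min = 2,940 s.
Track A: 176,400 × 2,940 × 2 × 4 = 4,148,928,000 bytes.
Track B: 50,400 × 2,940 × 1 × 4 = 592,704,000 bytes.
Track C: 64,000 × 2,940 × 4 × 2 = 1,505,280,000 bytes.
Track D: 32,000 × 2,940 × 3 × 1 = 282,240,000 bytes.
Total = 6,529,152,000 bytes = 6.53 GB.

6.53 GB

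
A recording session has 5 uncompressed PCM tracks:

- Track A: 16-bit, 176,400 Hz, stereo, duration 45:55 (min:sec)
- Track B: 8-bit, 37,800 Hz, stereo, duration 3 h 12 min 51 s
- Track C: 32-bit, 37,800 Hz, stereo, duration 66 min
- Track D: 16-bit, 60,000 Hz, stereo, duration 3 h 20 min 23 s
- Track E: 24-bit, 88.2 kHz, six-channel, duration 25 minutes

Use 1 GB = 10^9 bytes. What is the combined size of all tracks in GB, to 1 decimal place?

9.3 GB

Track A: 45:55 (min:sec) = 2,755 s; 176,400 × 2,755 × 2 × 2 = 1,943,928,000 bytes.
Track B: 3 h 12 min 51 s = 11,571 s; 37,800 × 11,571 × 1 × 2 = 874,767,600 bytes.
Track C: 66 min = 3,960 s; 37,800 × 3,960 × 4 × 2 = 1,197,504,000 bytes.
Track D: 3 h 20 min 23 s = 12,023 s; 60,000 × 12,023 × 2 × 2 = 2,885,520,000 bytes.
Track E: 25 minutes = 1,500 s; 88,200 × 1,500 × 3 × 6 = 2,381,400,000 bytes.
Total = 9,283,119,600 bytes = 9.3 GB.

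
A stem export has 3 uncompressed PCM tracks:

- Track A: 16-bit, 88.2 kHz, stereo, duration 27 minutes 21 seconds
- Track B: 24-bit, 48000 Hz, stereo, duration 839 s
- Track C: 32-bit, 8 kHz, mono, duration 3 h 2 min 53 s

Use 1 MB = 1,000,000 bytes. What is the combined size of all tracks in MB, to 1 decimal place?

Track A: 27 minutes 21 seconds = 1,641 s; 88,200 × 1,641 × 2 × 2 = 578,944,800 bytes.
Track B: 48,000 × 839 × 3 × 2 = 241,632,000 bytes.
Track C: 3 h 2 min 53 s = 10,973 s; 8,000 × 10,973 × 4 × 1 = 351,136,000 bytes.
Total = 1,171,712,800 bytes = 1171.7 MB.

1171.7 MB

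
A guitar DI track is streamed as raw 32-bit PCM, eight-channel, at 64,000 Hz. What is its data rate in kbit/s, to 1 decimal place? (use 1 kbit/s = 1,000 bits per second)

16384.0 kbit/s

Bit rate = 64,000 × 32 × 8 = 16,384,000 bits/s.
= 16384.0 kbit/s.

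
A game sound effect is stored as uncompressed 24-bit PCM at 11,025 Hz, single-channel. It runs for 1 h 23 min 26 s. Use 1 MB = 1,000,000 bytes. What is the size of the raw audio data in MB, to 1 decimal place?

165.6 MB

Duration = 1 h 23 min 26 s = 5,006 s.
Bytes = 11,025 samples/s × 5,006 s × 3 bytes/sample × 1 ch = 165,573,450 bytes.
165,573,450 / 1,000,000 = 165.6 MB.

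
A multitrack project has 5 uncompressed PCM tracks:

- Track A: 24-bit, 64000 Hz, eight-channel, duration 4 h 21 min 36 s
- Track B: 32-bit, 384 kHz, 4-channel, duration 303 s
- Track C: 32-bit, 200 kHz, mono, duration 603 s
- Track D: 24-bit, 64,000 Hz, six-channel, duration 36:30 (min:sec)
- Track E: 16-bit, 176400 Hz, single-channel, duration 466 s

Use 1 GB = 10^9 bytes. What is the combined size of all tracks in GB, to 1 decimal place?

Track A: 4 h 21 min 36 s = 15,696 s; 64,000 × 15,696 × 3 × 8 = 24,109,056,000 bytes.
Track B: 384,000 × 303 × 4 × 4 = 1,861,632,000 bytes.
Track C: 200,000 × 603 × 4 × 1 = 482,400,000 bytes.
Track D: 36:30 (min:sec) = 2,190 s; 64,000 × 2,190 × 3 × 6 = 2,522,880,000 bytes.
Track E: 176,400 × 466 × 2 × 1 = 164,404,800 bytes.
Total = 29,140,372,800 bytes = 29.1 GB.

29.1 GB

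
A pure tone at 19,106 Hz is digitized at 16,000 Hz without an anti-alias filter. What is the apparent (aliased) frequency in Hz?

3,106 Hz

Nyquist = 16,000/2 = 8,000 Hz; 19,106 Hz exceeds it.
Alias = |19,106 − 1×16,000| = |19,106 − 16,000| = 3,106 Hz.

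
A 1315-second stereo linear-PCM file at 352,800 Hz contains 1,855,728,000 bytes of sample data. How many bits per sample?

Bytes per sample = 1,855,728,000 / (352,800 × 1,315 × 2) = 1,855,728,000 / 927,864,000 = 2.
Bit depth = 2 × 8 = 16 bits.

16 bits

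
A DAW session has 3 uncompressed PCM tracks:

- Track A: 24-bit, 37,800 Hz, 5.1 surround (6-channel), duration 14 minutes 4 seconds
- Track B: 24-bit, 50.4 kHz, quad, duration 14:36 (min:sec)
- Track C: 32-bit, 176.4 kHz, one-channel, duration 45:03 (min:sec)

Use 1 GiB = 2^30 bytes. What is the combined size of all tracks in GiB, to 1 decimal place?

2.8 GiB

Track A: 14 minutes 4 seconds = 844 s; 37,800 × 844 × 3 × 6 = 574,257,600 bytes.
Track B: 14:36 (min:sec) = 876 s; 50,400 × 876 × 3 × 4 = 529,804,800 bytes.
Track C: 45:03 (min:sec) = 2,703 s; 176,400 × 2,703 × 4 × 1 = 1,907,236,800 bytes.
Total = 3,011,299,200 bytes = 2.8 GiB.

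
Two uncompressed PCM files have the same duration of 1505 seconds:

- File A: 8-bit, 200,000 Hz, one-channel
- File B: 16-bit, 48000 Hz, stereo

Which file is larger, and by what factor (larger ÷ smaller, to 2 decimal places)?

File A: 200,000 × 1 × 1 = 200,000 bytes/s.
File B: 48,000 × 2 × 2 = 192,000 bytes/s.
File A is larger; ratio = 301,000,000 / 288,960,000 = 1.04.

File A, by a factor of 1.04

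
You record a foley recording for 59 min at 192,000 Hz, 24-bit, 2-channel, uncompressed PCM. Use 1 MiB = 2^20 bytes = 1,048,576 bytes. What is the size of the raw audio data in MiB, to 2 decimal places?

3889.16 MiB

Duration = 59 min = 3,540 s.
Bytes = 192,000 samples/s × 3,540 s × 3 bytes/sample × 2 ch = 4,078,080,000 bytes.
4,078,080,000 / 1,048,576 = 3889.16 MiB.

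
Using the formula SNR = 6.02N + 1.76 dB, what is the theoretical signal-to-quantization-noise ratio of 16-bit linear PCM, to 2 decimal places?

98.08 dB

6.02 × 16 + 1.76 = 98.08 dB.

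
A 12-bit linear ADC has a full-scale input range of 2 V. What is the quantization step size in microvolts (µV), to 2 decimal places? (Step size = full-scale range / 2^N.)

488.28 µV

2 V / 2^12 = 2 / 4,096 V = 488.28 µV.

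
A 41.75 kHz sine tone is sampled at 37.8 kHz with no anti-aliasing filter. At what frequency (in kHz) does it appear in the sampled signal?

3.95 kHz

Nyquist = 37,800/2 = 18,900 Hz; 41,750 Hz exceeds it.
Alias = |41,750 − 1×37,800| = |41,750 − 37,800| = 3,950 Hz = 3.95 kHz.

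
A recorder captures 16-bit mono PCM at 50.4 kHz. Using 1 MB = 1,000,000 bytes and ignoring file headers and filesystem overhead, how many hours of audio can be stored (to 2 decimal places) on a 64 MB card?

0.18 hours

Uncompressed byte rate = 50,400 × 2 × 1 = 100,800 bytes/s.
Capacity = 64 × 1,000,000 = 64,000,000 bytes.
64,000,000 / 100,800 ≈ 634.92 s → 0.18 hours.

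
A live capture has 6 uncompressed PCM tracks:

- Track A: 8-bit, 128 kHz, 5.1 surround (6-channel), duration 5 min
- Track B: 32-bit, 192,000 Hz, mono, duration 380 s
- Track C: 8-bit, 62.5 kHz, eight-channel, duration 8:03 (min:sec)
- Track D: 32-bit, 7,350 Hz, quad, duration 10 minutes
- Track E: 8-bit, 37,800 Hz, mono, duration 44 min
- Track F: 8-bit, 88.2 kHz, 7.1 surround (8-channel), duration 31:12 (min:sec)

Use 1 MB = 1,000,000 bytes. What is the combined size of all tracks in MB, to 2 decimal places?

2254.98 MB

Track A: 5 min = 300 s; 128,000 × 300 × 1 × 6 = 230,400,000 bytes.
Track B: 192,000 × 380 × 4 × 1 = 291,840,000 bytes.
Track C: 8:03 (min:sec) = 483 s; 62,500 × 483 × 1 × 8 = 241,500,000 bytes.
Track D: 10 minutes = 600 s; 7,350 × 600 × 4 × 4 = 70,560,000 bytes.
Track E: 44 min = 2,640 s; 37,800 × 2,640 × 1 × 1 = 99,792,000 bytes.
Track F: 31:12 (min:sec) = 1,872 s; 88,200 × 1,872 × 1 × 8 = 1,320,883,200 bytes.
Total = 2,254,975,200 bytes = 2254.98 MB.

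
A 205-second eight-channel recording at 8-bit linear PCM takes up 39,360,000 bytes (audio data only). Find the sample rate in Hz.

Bytes = sample_rate × seconds × bytes_per_sample × channels.
sample_rate = 39,360,000 / (205 × 1 × 8) = 39,360,000 / 1,640 = 24,000 Hz.

24,000 Hz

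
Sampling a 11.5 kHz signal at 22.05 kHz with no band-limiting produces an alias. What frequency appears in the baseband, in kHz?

10.55 kHz

Nyquist = 22,050/2 = 11,025 Hz; 11,500 Hz exceeds it.
Alias = |11,500 − 1×22,050| = |11,500 − 22,050| = 10,550 Hz = 10.55 kHz.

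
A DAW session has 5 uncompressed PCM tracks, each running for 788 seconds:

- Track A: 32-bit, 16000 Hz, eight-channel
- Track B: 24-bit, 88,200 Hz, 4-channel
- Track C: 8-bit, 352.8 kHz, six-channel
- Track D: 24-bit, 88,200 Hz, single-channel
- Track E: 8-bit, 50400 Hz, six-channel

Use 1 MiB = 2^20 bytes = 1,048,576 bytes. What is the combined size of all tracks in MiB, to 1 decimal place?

Track A: 16,000 × 788 × 4 × 8 = 403,456,000 bytes.
Track B: 88,200 × 788 × 3 × 4 = 834,019,200 bytes.
Track C: 352,800 × 788 × 1 × 6 = 1,668,038,400 bytes.
Track D: 88,200 × 788 × 3 × 1 = 208,504,800 bytes.
Track E: 50,400 × 788 × 1 × 6 = 238,291,200 bytes.
Total = 3,352,309,600 bytes = 3197.0 MiB.

3197.0 MiB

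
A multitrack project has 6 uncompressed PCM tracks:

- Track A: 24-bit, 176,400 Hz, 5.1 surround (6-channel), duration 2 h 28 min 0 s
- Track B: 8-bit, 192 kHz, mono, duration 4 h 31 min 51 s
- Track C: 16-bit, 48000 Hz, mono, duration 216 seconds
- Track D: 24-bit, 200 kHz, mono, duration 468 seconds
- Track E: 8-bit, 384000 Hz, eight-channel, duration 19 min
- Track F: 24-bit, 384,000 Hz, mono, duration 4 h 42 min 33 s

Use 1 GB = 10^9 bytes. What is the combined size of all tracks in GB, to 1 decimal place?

54.7 GB

Track A: 2 h 28 min 0 s = 8,880 s; 176,400 × 8,880 × 3 × 6 = 28,195,776,000 bytes.
Track B: 4 h 31 min 51 s = 16,311 s; 192,000 × 16,311 × 1 × 1 = 3,131,712,000 bytes.
Track C: 48,000 × 216 × 2 × 1 = 20,736,000 bytes.
Track D: 200,000 × 468 × 3 × 1 = 280,800,000 bytes.
Track E: 19 min = 1,140 s; 384,000 × 1,140 × 1 × 8 = 3,502,080,000 bytes.
Track F: 4 h 42 min 33 s = 16,953 s; 384,000 × 16,953 × 3 × 1 = 19,529,856,000 bytes.
Total = 54,660,960,000 bytes = 54.7 GB.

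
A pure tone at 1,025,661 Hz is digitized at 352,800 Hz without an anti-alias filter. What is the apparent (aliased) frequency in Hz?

32,739 Hz

Nyquist = 352,800/2 = 176,400 Hz; 1,025,661 Hz exceeds it.
Alias = |1,025,661 − 3×352,800| = |1,025,661 − 1,058,400| = 32,739 Hz.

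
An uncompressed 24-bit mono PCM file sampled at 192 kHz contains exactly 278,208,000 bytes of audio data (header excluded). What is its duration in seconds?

Byte rate = 192,000 × 3 × 1 = 576,000 bytes/s.
Duration = 278,208,000 / 576,000 = 483 s.

483 seconds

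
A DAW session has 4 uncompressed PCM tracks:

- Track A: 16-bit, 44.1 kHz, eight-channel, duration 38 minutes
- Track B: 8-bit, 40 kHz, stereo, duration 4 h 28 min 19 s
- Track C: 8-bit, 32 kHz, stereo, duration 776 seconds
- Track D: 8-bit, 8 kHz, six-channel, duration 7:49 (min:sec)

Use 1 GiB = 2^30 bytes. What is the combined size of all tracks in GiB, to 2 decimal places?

Track A: 38 minutes = 2,280 s; 44,100 × 2,280 × 2 × 8 = 1,608,768,000 bytes.
Track B: 4 h 28 min 19 s = 16,099 s; 40,000 × 16,099 × 1 × 2 = 1,287,920,000 bytes.
Track C: 32,000 × 776 × 1 × 2 = 49,664,000 bytes.
Track D: 7:49 (min:sec) = 469 s; 8,000 × 469 × 1 × 6 = 22,512,000 bytes.
Total = 2,968,864,000 bytes = 2.76 GiB.

2.76 GiB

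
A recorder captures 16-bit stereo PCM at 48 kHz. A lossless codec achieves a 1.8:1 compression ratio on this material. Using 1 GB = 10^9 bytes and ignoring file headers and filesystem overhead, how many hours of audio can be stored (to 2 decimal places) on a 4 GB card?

10.42 hours

Uncompressed byte rate = 48,000 × 2 × 2 = 192,000 bytes/s.
After 1.8:1 compression, effective rate ≈ 106666.67 bytes/s.
Capacity = 4 × 1,000,000,000 = 4,000,000,000 bytes.
4,000,000,000 / effective rate ≈ 37500 s → 10.42 hours.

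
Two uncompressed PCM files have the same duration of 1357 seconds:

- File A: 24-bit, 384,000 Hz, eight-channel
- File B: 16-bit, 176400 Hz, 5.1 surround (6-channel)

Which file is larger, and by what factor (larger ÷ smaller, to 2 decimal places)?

File A, by a factor of 4.35

File A: 384,000 × 3 × 8 = 9,216,000 bytes/s.
File B: 176,400 × 2 × 6 = 2,116,800 bytes/s.
File A is larger; ratio = 12,506,112,000 / 2,872,497,600 = 4.35.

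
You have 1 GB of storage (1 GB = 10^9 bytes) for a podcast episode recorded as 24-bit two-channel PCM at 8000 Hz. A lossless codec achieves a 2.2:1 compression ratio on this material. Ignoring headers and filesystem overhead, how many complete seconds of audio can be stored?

Uncompressed byte rate = 8,000 × 3 × 2 = 48,000 bytes/s.
After 2.2:1 compression, effective rate ≈ 21818.18 bytes/s.
Capacity = 1 × 1,000,000,000 = 1,000,000,000 bytes.
1,000,000,000 / effective rate ≈ 45833.33 s → 45,833 seconds.

45,833 seconds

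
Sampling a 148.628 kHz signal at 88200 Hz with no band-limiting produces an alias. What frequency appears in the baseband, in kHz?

27.772 kHz

Nyquist = 88,200/2 = 44,100 Hz; 148,628 Hz exceeds it.
Alias = |148,628 − 2×88,200| = |148,628 − 176,400| = 27,772 Hz = 27.772 kHz.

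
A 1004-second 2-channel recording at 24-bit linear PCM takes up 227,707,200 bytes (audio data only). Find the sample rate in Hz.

Bytes = sample_rate × seconds × bytes_per_sample × channels.
sample_rate = 227,707,200 / (1,004 × 3 × 2) = 227,707,200 / 6,024 = 37,800 Hz.

37,800 Hz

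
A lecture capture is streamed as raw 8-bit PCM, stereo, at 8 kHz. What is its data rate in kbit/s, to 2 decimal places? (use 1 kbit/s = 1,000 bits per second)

Bit rate = 8,000 × 8 × 2 = 128,000 bits/s.
= 128.00 kbit/s.

128.00 kbit/s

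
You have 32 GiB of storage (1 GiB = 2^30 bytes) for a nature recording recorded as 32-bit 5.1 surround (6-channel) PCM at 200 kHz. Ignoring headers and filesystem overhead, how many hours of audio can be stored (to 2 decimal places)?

Uncompressed byte rate = 200,000 × 4 × 6 = 4,800,000 bytes/s.
Capacity = 32 × 1,073,741,824 = 34,359,738,368 bytes.
34,359,738,368 / 4,800,000 ≈ 7158.28 s → 1.99 hours.

1.99 hours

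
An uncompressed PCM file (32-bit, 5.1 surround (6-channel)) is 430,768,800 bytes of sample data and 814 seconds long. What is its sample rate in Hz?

22,050 Hz

Bytes = sample_rate × seconds × bytes_per_sample × channels.
sample_rate = 430,768,800 / (814 × 4 × 6) = 430,768,800 / 19,536 = 22,050 Hz.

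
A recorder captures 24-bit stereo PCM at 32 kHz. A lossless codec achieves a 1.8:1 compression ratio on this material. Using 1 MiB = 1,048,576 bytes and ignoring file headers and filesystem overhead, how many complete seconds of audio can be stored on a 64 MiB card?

629 seconds

Uncompressed byte rate = 32,000 × 3 × 2 = 192,000 bytes/s.
After 1.8:1 compression, effective rate ≈ 106666.67 bytes/s.
Capacity = 64 × 1,048,576 = 67,108,864 bytes.
67,108,864 / effective rate ≈ 629.15 s → 629 seconds.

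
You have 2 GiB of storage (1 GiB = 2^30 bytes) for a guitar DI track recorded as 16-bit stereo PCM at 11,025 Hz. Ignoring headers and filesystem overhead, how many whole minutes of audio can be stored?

811 minutes

Uncompressed byte rate = 11,025 × 2 × 2 = 44,100 bytes/s.
Capacity = 2 × 1,073,741,824 = 2,147,483,648 bytes.
2,147,483,648 / 44,100 ≈ 48695.77 s → 811 minutes.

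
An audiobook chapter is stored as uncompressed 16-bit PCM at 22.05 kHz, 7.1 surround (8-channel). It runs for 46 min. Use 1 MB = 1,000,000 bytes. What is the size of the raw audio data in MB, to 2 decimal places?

Duration = 46 min = 2,760 s.
Bytes = 22,050 samples/s × 2,760 s × 2 bytes/sample × 8 ch = 973,728,000 bytes.
973,728,000 / 1,000,000 = 973.73 MB.

973.73 MB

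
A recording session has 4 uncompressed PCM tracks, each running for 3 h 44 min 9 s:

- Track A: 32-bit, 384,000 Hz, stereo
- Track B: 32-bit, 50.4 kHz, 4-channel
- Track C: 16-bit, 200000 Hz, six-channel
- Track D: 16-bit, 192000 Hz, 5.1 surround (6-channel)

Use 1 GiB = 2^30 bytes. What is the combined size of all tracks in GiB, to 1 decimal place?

3 h 44 min 9 s = 13,449 s.
Track A: 384,000 × 13,449 × 4 × 2 = 41,315,328,000 bytes.
Track B: 50,400 × 13,449 × 4 × 4 = 10,845,273,600 bytes.
Track C: 200,000 × 13,449 × 2 × 6 = 32,277,600,000 bytes.
Track D: 192,000 × 13,449 × 2 × 6 = 30,986,496,000 bytes.
Total = 115,424,697,600 bytes = 107.5 GiB.

107.5 GiB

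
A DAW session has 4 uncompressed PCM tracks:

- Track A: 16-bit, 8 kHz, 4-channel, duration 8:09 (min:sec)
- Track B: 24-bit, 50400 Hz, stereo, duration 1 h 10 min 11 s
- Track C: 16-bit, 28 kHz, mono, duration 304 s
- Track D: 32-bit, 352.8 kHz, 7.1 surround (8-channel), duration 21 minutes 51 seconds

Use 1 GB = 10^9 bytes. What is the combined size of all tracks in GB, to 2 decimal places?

Track A: 8:09 (min:sec) = 489 s; 8,000 × 489 × 2 × 4 = 31,296,000 bytes.
Track B: 1 h 10 min 11 s = 4,211 s; 50,400 × 4,211 × 3 × 2 = 1,273,406,400 bytes.
Track C: 28,000 × 304 × 2 × 1 = 17,024,000 bytes.
Track D: 21 minutes 51 seconds = 1,311 s; 352,800 × 1,311 × 4 × 8 = 14,800,665,600 bytes.
Total = 16,122,392,000 bytes = 16.12 GB.

16.12 GB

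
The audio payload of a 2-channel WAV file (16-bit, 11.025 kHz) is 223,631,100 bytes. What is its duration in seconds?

Byte rate = 11,025 × 2 × 2 = 44,100 bytes/s.
Duration = 223,631,100 / 44,100 = 5,071 s.

5,071 seconds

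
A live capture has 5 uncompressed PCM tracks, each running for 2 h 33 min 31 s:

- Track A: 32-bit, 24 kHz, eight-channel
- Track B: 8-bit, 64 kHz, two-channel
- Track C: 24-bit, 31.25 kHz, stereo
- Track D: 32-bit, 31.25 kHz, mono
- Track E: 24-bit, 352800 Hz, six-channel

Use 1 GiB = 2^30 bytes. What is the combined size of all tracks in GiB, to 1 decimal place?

64.8 GiB

2 h 33 min 31 s = 9,211 s.
Track A: 24,000 × 9,211 × 4 × 8 = 7,074,048,000 bytes.
Track B: 64,000 × 9,211 × 1 × 2 = 1,179,008,000 bytes.
Track C: 31,250 × 9,211 × 3 × 2 = 1,727,062,500 bytes.
Track D: 31,250 × 9,211 × 4 × 1 = 1,151,375,000 bytes.
Track E: 352,800 × 9,211 × 3 × 6 = 58,493,534,400 bytes.
Total = 69,625,027,900 bytes = 64.8 GiB.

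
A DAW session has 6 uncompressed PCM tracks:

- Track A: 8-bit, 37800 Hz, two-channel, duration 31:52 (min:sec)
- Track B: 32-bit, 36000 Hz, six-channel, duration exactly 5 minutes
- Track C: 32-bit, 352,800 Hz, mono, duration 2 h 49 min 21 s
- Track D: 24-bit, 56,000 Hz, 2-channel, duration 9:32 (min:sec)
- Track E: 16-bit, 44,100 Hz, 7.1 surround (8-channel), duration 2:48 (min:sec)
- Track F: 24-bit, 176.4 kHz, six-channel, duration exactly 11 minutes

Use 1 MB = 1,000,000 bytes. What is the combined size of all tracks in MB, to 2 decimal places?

Track A: 31:52 (min:sec) = 1,912 s; 37,800 × 1,912 × 1 × 2 = 144,547,200 bytes.
Track B: exactly 5 minutes = 300 s; 36,000 × 300 × 4 × 6 = 259,200,000 bytes.
Track C: 2 h 49 min 21 s = 10,161 s; 352,800 × 10,161 × 4 × 1 = 14,339,203,200 bytes.
Track D: 9:32 (min:sec) = 572 s; 56,000 × 572 × 3 × 2 = 192,192,000 bytes.
Track E: 2:48 (min:sec) = 168 s; 44,100 × 168 × 2 × 8 = 118,540,800 bytes.
Track F: exactly 11 minutes = 660 s; 176,400 × 660 × 3 × 6 = 2,095,632,000 bytes.
Total = 17,149,315,200 bytes = 17149.32 MB.

17149.32 MB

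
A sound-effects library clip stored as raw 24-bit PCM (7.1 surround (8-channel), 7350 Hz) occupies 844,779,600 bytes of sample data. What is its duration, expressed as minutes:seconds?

Byte rate = 7,350 × 3 × 8 = 176,400 bytes/s.
Duration = 844,779,600 / 176,400 = 4,789 s.
4,789 s = 79:49.

79:49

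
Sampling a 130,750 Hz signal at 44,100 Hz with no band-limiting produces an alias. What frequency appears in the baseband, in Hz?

1,550 Hz

Nyquist = 44,100/2 = 22,050 Hz; 130,750 Hz exceeds it.
Alias = |130,750 − 3×44,100| = |130,750 − 132,300| = 1,550 Hz.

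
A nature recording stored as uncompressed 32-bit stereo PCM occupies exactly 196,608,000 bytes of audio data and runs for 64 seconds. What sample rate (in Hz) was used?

Bytes = sample_rate × seconds × bytes_per_sample × channels.
sample_rate = 196,608,000 / (64 × 4 × 2) = 196,608,000 / 512 = 384,000 Hz.

384,000 Hz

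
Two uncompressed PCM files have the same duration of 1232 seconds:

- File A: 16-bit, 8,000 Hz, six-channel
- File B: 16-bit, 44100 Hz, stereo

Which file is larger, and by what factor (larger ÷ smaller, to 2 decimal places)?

File A: 8,000 × 2 × 6 = 96,000 bytes/s.
File B: 44,100 × 2 × 2 = 176,400 bytes/s.
File B is larger; ratio = 217,324,800 / 118,272,000 = 1.84.

File B, by a factor of 1.84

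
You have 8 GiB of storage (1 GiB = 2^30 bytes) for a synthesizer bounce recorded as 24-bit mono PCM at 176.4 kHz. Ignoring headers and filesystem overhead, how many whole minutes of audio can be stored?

270 minutes

Uncompressed byte rate = 176,400 × 3 × 1 = 529,200 bytes/s.
Capacity = 8 × 1,073,741,824 = 8,589,934,592 bytes.
8,589,934,592 / 529,200 ≈ 16231.92 s → 270 minutes.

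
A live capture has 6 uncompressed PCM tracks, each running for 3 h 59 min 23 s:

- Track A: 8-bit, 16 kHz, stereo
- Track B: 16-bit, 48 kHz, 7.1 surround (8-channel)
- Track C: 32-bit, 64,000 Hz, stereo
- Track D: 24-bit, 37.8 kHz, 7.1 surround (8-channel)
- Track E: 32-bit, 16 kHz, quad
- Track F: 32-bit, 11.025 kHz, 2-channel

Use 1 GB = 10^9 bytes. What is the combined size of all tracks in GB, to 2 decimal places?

36.82 GB

3 h 59 min 23 s = 14,363 s.
Track A: 16,000 × 14,363 × 1 × 2 = 459,616,000 bytes.
Track B: 48,000 × 14,363 × 2 × 8 = 11,030,784,000 bytes.
Track C: 64,000 × 14,363 × 4 × 2 = 7,353,856,000 bytes.
Track D: 37,800 × 14,363 × 3 × 8 = 13,030,113,600 bytes.
Track E: 16,000 × 14,363 × 4 × 4 = 3,676,928,000 bytes.
Track F: 11,025 × 14,363 × 4 × 2 = 1,266,816,600 bytes.
Total = 36,818,114,200 bytes = 36.82 GB.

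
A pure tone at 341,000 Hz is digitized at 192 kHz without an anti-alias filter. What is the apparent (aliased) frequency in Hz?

43,000 Hz

Nyquist = 192,000/2 = 96,000 Hz; 341,000 Hz exceeds it.
Alias = |341,000 − 2×192,000| = |341,000 − 384,000| = 43,000 Hz.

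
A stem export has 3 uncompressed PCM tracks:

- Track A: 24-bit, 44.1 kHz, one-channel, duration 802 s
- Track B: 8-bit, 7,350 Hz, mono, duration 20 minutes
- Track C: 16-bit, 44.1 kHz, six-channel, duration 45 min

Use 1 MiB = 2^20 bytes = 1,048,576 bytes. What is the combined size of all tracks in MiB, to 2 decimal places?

Track A: 44,100 × 802 × 3 × 1 = 106,104,600 bytes.
Track B: 20 minutes = 1,200 s; 7,350 × 1,200 × 1 × 1 = 8,820,000 bytes.
Track C: 45 min = 2,700 s; 44,100 × 2,700 × 2 × 6 = 1,428,840,000 bytes.
Total = 1,543,764,600 bytes = 1472.25 MiB.

1472.25 MiB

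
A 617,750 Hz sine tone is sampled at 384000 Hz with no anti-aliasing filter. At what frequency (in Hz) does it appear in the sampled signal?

150,250 Hz

Nyquist = 384,000/2 = 192,000 Hz; 617,750 Hz exceeds it.
Alias = |617,750 − 2×384,000| = |617,750 − 768,000| = 150,250 Hz.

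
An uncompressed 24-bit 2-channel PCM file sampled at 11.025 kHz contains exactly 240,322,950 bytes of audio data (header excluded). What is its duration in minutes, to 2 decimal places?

60.55 minutes

Byte rate = 11,025 × 3 × 2 = 66,150 bytes/s.
Duration = 240,322,950 / 66,150 = 3,633 s.
3,633 s / 60 = 60.55 minutes.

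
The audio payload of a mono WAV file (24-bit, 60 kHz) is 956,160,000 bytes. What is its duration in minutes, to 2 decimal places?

88.53 minutes

Byte rate = 60,000 × 3 × 1 = 180,000 bytes/s.
Duration = 956,160,000 / 180,000 = 5,312 s.
5,312 s / 60 = 88.53 minutes.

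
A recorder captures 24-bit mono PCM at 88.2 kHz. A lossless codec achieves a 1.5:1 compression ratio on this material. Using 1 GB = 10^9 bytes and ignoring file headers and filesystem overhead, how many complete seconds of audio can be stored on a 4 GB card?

Uncompressed byte rate = 88,200 × 3 × 1 = 264,600 bytes/s.
After 1.5:1 compression, effective rate ≈ 176400 bytes/s.
Capacity = 4 × 1,000,000,000 = 4,000,000,000 bytes.
4,000,000,000 / effective rate ≈ 22675.74 s → 22,675 seconds.

22,675 seconds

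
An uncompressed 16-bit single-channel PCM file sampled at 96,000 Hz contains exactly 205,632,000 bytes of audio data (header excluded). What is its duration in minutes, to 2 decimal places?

Byte rate = 96,000 × 2 × 1 = 192,000 bytes/s.
Duration = 205,632,000 / 192,000 = 1,071 s.
1,071 s / 60 = 17.85 minutes.

17.85 minutes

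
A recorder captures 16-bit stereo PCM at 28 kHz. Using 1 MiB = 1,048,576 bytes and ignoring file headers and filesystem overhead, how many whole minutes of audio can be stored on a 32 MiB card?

4 minutes

Uncompressed byte rate = 28,000 × 2 × 2 = 112,000 bytes/s.
Capacity = 32 × 1,048,576 = 33,554,432 bytes.
33,554,432 / 112,000 ≈ 299.59 s → 4 minutes.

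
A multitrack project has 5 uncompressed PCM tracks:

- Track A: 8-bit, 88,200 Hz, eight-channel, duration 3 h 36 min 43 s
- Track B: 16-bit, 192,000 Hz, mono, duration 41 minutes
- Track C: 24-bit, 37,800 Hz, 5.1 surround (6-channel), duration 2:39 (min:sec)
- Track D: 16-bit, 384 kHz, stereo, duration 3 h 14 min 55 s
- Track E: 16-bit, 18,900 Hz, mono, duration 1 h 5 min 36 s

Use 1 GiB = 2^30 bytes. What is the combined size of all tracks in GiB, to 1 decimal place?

Track A: 3 h 36 min 43 s = 13,003 s; 88,200 × 13,003 × 1 × 8 = 9,174,916,800 bytes.
Track B: 41 minutes = 2,460 s; 192,000 × 2,460 × 2 × 1 = 944,640,000 bytes.
Track C: 2:39 (min:sec) = 159 s; 37,800 × 159 × 3 × 6 = 108,183,600 bytes.
Track D: 3 h 14 min 55 s = 11,695 s; 384,000 × 11,695 × 2 × 2 = 17,963,520,000 bytes.
Track E: 1 h 5 min 36 s = 3,936 s; 18,900 × 3,936 × 2 × 1 = 148,780,800 bytes.
Total = 28,340,041,200 bytes = 26.4 GiB.

26.4 GiB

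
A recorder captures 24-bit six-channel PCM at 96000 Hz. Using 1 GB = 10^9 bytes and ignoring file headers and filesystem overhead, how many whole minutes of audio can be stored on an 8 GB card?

Uncompressed byte rate = 96,000 × 3 × 6 = 1,728,000 bytes/s.
Capacity = 8 × 1,000,000,000 = 8,000,000,000 bytes.
8,000,000,000 / 1,728,000 ≈ 4629.63 s → 77 minutes.

77 minutes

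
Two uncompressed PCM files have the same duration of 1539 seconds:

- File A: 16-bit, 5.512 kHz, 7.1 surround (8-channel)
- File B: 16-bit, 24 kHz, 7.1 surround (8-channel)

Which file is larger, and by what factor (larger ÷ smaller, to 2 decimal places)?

File A: 5,512 × 2 × 8 = 88,192 bytes/s.
File B: 24,000 × 2 × 8 = 384,000 bytes/s.
File B is larger; ratio = 590,976,000 / 135,727,488 = 4.35.

File B, by a factor of 4.35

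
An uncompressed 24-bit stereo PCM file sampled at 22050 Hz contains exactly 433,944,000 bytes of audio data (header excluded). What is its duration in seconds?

Byte rate = 22,050 × 3 × 2 = 132,300 bytes/s.
Duration = 433,944,000 / 132,300 = 3,280 s.

3,280 seconds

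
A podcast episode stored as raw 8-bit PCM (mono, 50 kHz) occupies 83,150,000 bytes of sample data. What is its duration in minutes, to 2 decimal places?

Byte rate = 50,000 × 1 × 1 = 50,000 bytes/s.
Duration = 83,150,000 / 50,000 = 1,663 s.
1,663 s / 60 = 27.72 minutes.

27.72 minutes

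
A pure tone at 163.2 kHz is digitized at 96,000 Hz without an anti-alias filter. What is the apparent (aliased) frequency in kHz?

28.8 kHz

Nyquist = 96,000/2 = 48,000 Hz; 163,200 Hz exceeds it.
Alias = |163,200 − 2×96,000| = |163,200 − 192,000| = 28,800 Hz = 28.8 kHz.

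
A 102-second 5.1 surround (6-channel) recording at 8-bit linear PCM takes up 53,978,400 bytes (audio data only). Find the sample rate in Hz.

Bytes = sample_rate × seconds × bytes_per_sample × channels.
sample_rate = 53,978,400 / (102 × 1 × 6) = 53,978,400 / 612 = 88,200 Hz.

88,200 Hz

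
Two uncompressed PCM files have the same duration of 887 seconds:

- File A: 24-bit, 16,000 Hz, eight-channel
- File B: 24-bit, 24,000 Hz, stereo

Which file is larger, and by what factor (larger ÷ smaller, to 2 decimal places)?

File A: 16,000 × 3 × 8 = 384,000 bytes/s.
File B: 24,000 × 3 × 2 = 144,000 bytes/s.
File A is larger; ratio = 340,608,000 / 127,728,000 = 2.67.

File A, by a factor of 2.67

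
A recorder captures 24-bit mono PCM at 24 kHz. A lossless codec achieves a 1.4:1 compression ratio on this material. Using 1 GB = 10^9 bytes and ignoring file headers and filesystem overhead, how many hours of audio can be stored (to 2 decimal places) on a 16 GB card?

Uncompressed byte rate = 24,000 × 3 × 1 = 72,000 bytes/s.
After 1.4:1 compression, effective rate ≈ 51428.57 bytes/s.
Capacity = 16 × 1,000,000,000 = 16,000,000,000 bytes.
16,000,000,000 / effective rate ≈ 311111.11 s → 86.42 hours.

86.42 hours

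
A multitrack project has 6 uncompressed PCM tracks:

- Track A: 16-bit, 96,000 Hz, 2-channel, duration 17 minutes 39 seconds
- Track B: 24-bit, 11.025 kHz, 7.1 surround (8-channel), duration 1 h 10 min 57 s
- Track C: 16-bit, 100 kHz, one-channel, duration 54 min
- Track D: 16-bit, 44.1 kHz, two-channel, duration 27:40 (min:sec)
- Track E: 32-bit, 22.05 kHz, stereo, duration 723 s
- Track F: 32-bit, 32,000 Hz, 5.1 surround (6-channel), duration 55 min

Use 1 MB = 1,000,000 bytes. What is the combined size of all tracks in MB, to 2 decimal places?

Track A: 17 minutes 39 seconds = 1,059 s; 96,000 × 1,059 × 2 × 2 = 406,656,000 bytes.
Track B: 1 h 10 min 57 s = 4,257 s; 11,025 × 4,257 × 3 × 8 = 1,126,402,200 bytes.
Track C: 54 min = 3,240 s; 100,000 × 3,240 × 2 × 1 = 648,000,000 bytes.
Track D: 27:40 (min:sec) = 1,660 s; 44,100 × 1,660 × 2 × 2 = 292,824,000 bytes.
Track E: 22,050 × 723 × 4 × 2 = 127,537,200 bytes.
Track F: 55 min = 3,300 s; 32,000 × 3,300 × 4 × 6 = 2,534,400,000 bytes.
Total = 5,135,819,400 bytes = 5135.82 MB.

5135.82 MB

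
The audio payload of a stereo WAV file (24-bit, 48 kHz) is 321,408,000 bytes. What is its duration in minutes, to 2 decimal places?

Byte rate = 48,000 × 3 × 2 = 288,000 bytes/s.
Duration = 321,408,000 / 288,000 = 1,116 s.
1,116 s / 60 = 18.60 minutes.

18.60 minutes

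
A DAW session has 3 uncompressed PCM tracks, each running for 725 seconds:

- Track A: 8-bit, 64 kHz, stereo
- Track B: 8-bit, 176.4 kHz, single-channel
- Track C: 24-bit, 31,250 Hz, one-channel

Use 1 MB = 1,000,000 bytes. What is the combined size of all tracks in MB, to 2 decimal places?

288.66 MB

Track A: 64,000 × 725 × 1 × 2 = 92,800,000 bytes.
Track B: 176,400 × 725 × 1 × 1 = 127,890,000 bytes.
Track C: 31,250 × 725 × 3 × 1 = 67,968,750 bytes.
Total = 288,658,750 bytes = 288.66 MB.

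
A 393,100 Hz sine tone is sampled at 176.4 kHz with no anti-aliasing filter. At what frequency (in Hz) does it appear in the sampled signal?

40,300 Hz

Nyquist = 176,400/2 = 88,200 Hz; 393,100 Hz exceeds it.
Alias = |393,100 − 2×176,400| = |393,100 − 352,800| = 40,300 Hz.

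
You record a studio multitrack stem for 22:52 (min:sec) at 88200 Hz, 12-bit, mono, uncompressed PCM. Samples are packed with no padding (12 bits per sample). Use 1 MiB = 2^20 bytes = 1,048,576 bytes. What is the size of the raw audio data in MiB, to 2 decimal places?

Duration = 22:52 (min:sec) = 1,372 s.
Bits = 88,200 × 1,372 × 12 × 1 = 1,452,124,800 bits = 181,515,600 bytes.
181,515,600 / 1,048,576 = 173.11 MiB.

173.11 MiB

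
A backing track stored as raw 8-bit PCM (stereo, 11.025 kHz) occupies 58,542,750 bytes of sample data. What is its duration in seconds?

2,655 seconds

Byte rate = 11,025 × 1 × 2 = 22,050 bytes/s.
Duration = 58,542,750 / 22,050 = 2,655 s.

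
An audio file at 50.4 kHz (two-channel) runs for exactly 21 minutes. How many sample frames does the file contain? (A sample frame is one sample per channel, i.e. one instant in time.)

exactly 21 minutes = 1,260 s.
50,400 samples/s × 1,260 s = 63,504,000 frames.

63,504,000 sample frames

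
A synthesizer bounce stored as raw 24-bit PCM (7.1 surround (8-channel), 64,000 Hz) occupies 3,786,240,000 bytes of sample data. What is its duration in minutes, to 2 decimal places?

41.08 minutes

Byte rate = 64,000 × 3 × 8 = 1,536,000 bytes/s.
Duration = 3,786,240,000 / 1,536,000 = 2,465 s.
2,465 s / 60 = 41.08 minutes.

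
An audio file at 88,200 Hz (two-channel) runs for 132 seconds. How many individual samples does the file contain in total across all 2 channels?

88,200 × 132 s × 2 ch = 23,284,800 samples.

23,284,800 samples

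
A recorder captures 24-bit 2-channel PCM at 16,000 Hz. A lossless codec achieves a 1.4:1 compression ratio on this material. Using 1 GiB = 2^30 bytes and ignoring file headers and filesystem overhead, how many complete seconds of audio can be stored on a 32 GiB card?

501,079 seconds

Uncompressed byte rate = 16,000 × 3 × 2 = 96,000 bytes/s.
After 1.4:1 compression, effective rate ≈ 68571.43 bytes/s.
Capacity = 32 × 1,073,741,824 = 34,359,738,368 bytes.
34,359,738,368 / effective rate ≈ 501079.52 s → 501,079 seconds.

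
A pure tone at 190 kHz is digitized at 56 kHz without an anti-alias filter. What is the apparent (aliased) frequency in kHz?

Nyquist = 56,000/2 = 28,000 Hz; 190,000 Hz exceeds it.
Alias = |190,000 − 3×56,000| = |190,000 − 168,000| = 22,000 Hz = 22 kHz.

22 kHz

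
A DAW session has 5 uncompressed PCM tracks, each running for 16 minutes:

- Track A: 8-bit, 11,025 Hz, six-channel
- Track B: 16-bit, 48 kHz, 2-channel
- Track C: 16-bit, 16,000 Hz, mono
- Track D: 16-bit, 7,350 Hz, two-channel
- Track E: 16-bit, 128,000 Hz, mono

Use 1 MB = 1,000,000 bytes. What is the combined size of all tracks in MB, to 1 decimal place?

16 minutes = 960 s.
Track A: 11,025 × 960 × 1 × 6 = 63,504,000 bytes.
Track B: 48,000 × 960 × 2 × 2 = 184,320,000 bytes.
Track C: 16,000 × 960 × 2 × 1 = 30,720,000 bytes.
Track D: 7,350 × 960 × 2 × 2 = 28,224,000 bytes.
Track E: 128,000 × 960 × 2 × 1 = 245,760,000 bytes.
Total = 552,528,000 bytes = 552.5 MB.

552.5 MB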